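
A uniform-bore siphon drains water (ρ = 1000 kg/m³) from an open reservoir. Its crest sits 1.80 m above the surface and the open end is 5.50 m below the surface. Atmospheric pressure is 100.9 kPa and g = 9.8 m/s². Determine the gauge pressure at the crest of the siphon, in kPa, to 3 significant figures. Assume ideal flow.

From the surface to the outlet (both open to atmosphere, surface at rest): v = √(2g·h_out) = √(2·9.8·5.50) = 10.4 m/s.
Continuity keeps v the same throughout the tube; from surface to crest, P_atm + 0 = P_top + ½ρv² + ρg·h_top.
P_top = 100900 − ½·1000·10.4² − 1000·9.8·1.80 = 29400 Pa. So P_gauge = P_top − P_atm = -71500 Pa.

-71.5 kPa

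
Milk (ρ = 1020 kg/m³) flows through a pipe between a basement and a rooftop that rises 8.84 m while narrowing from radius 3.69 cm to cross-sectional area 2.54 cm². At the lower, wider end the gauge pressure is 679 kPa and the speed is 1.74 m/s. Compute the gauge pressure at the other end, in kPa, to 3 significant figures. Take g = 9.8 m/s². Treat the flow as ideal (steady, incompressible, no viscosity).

P₂ ≈ 154 kPa

Continuity gives A₁v₁ = A₂v₂, so v₂ = (42.8 cm²)/(2.54 cm²) × 1.74 m/s = 29.3 m/s.
Energy conservation along the streamline gives P₂ = P₁ − ½ρ(v₂² − v₁²) − ρg(h₂ − h₁).
P₂ = 679000 + ½·1020·(1.74² − 29.3²) − 1020·9.8·(+8.84) = 679000 + (-436000) − (88400) = 154000 Pa.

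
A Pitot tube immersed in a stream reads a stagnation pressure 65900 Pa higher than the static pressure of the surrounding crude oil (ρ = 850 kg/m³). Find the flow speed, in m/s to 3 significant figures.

v = 12.5 m/s

The dynamic pressure equals the rise in static pressure at the stagnation point: ΔP = ½ρv².
v = √(2ΔP/ρ) = √(2·65900/850) = 12.5 m/s.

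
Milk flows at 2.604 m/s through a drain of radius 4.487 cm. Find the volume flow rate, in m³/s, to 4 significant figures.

Q = A·v = 0.006325 m² × 2.604 m/s = 0.01647 m³/s.

Q = 0.01647 m³/s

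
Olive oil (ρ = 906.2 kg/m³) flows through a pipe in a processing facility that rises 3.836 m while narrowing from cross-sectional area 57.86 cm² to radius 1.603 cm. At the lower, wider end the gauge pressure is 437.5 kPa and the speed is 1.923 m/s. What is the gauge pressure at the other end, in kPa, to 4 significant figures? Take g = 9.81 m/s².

P₂ ≈ 319.0 kPa

Mass conservation (A₁v₁ = A₂v₂) gives v₂ = 1.923 × 57.86/8.073 = 13.78 m/s.
Energy conservation along the streamline gives P₂ = P₁ − ½ρ(v₂² − v₁²) − ρg(h₂ − h₁).
P₂ = 437500 + ½·906.2·(1.923² − 13.78²) − 906.2·9.81·(+3.836) = 437500 + (-84400) − (34100) = 319000 Pa.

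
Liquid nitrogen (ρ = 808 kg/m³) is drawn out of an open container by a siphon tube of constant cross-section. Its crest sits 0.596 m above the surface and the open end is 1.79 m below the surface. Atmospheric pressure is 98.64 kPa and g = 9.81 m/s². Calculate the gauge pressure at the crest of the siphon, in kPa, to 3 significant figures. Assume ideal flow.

P_gauge = -18.9 kPa

From the surface to the outlet (both open to atmosphere, surface at rest): v = √(2g·h_out) = √(2·9.81·1.79) = 5.93 m/s.
With constant cross-section the crest speed equals v; applying Bernoulli from the surface up to the crest, P_top = P_atm − ½ρv² − ρg·h_top.
P_top = 98640 − ½·808·5.93² − 808·9.81·0.596 = 79700 Pa. So P_gauge = P_top − P_atm = -18900 Pa.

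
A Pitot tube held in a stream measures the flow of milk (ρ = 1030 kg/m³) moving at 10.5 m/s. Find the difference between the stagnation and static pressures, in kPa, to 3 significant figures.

ΔP ≈ 56.8 kPa

At the stagnation point the flow is brought to rest, so Bernoulli gives P_stag − P_static = ½ρv².
ΔP = ½·1030·10.5² = 56800 Pa.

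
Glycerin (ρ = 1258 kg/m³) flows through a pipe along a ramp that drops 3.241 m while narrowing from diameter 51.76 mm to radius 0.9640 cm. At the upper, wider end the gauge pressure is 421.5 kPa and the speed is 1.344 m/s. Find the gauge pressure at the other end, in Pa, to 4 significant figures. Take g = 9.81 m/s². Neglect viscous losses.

The volume flow rate is constant, so v₂ = (A₁/A₂)v₁ = (21.04/2.919)·1.344 = 9.687 m/s.
Applying Bernoulli between the two ends and solving for P₂: P₂ = P₁ + ½ρ(v₁² − v₂²) − ρgΔh.
P₂ = 421500 + ½·1258·(1.344² − 9.687²) − 1258·9.81·(−3.241) = 421500 + (-57880) − (-40000) = 403600 Pa.

P₂ ≈ 403600 Pa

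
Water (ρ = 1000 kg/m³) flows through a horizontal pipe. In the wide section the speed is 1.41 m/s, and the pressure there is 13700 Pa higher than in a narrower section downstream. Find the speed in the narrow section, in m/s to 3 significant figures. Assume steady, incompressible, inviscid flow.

v₂ ≈ 5.42 m/s

With h₁ = h₂, rearranging Bernoulli gives v₂ = √(v₁² + 2ΔP/ρ).
v₂ = √(1.41² + 2·13700/1000) = √(1.99 + 27.4) = 5.42 m/s.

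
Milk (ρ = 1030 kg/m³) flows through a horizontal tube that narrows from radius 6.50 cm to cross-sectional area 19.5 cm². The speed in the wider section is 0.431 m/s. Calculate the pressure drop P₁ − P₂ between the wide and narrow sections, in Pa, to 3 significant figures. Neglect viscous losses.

ΔP = 4340 Pa

Mass conservation (A₁v₁ = A₂v₂) gives v₂ = 0.431 × 133/19.5 = 2.93 m/s.
The pipe is horizontal, so Bernoulli reduces to P₁ + ½ρv₁² = P₂ + ½ρv₂².
P₁ − P₂ = ½·1030·(2.93² − 0.431²) = ½·1030·8.42 = 4340 Pa.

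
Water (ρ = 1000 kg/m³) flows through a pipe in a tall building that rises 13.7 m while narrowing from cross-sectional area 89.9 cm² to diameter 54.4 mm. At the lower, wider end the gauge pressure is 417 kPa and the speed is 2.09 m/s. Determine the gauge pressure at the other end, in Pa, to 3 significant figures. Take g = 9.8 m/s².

The volume flow rate is constant, so v₂ = (A₁/A₂)v₁ = (89.9/23.2)·2.09 = 8.08 m/s.
Energy conservation along the streamline gives P₂ = P₁ − ½ρ(v₂² − v₁²) − ρg(h₂ − h₁).
P₂ = 417000 + ½·1000·(2.09² − 8.08²) − 1000·9.8·(+13.7) = 417000 + (-30500) − (134000) = 252000 Pa.

P₂ ≈ 252000 Pa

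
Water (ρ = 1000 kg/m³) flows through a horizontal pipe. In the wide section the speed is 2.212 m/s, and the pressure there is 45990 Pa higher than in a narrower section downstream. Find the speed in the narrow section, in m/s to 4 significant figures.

With h₁ = h₂, rearranging Bernoulli gives v₂ = √(v₁² + 2ΔP/ρ).
v₂ = √(2.212² + 2·45990/1000) = √(4.893 + 91.98) = 9.842 m/s.

9.842 m/s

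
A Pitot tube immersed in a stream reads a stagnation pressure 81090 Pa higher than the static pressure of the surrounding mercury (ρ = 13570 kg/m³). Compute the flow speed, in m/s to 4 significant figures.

v = 3.457 m/s

The dynamic pressure equals the rise in static pressure at the stagnation point: ΔP = ½ρv².
v = √(2ΔP/ρ) = √(2·81090/13570) = 3.457 m/s.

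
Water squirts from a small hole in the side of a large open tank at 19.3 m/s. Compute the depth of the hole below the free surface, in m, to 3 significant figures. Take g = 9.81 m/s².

Torricelli: v = √(2gh), so h = v²/(2g).
h = 19.3²/(2·9.81) = 372/19.62 = 19.0 m.

h ≈ 19.0 m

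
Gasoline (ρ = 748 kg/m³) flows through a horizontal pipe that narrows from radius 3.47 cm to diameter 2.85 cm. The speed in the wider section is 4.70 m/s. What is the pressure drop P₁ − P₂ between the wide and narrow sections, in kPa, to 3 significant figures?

By continuity, v₂ = v₁·A₁/A₂ = 4.70·(37.8/6.38) = 27.9 m/s.
The pipe is horizontal, so Bernoulli reduces to P₁ + ½ρv₁² = P₂ + ½ρv₂².
P₁ − P₂ = ½·748·(27.9² − 4.70²) = ½·748·755 = 282000 Pa.

ΔP = 282 kPa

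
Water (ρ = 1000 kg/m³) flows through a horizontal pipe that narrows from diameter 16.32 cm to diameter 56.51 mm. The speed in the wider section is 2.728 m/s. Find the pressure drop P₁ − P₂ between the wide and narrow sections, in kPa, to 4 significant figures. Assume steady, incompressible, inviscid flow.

The volume flow rate is constant, so v₂ = (A₁/A₂)v₁ = (209.2/25.08)·2.728 = 22.75 m/s.
With no height change, Bernoulli's equation is P₁ + ½ρv₁² = P₂ + ½ρv₂².
P₁ − P₂ = ½·1000·(22.75² − 2.728²) = ½·1000·510.2 = 255100 Pa.

ΔP = 255.1 kPa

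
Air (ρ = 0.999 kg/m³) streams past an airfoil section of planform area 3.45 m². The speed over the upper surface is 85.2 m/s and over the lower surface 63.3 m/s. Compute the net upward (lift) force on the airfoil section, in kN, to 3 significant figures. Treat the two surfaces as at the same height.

With equal heights on the two surfaces, Bernoulli gives P_lower − P_upper = ½ρ(v_upper² − v_lower²).
ΔP = ½·0.999·(85.2² − 63.3²) = 1620 Pa.
Lift = ΔP · A = 1620 × 3.45 = 5600 N.

F ≈ 5.60 kN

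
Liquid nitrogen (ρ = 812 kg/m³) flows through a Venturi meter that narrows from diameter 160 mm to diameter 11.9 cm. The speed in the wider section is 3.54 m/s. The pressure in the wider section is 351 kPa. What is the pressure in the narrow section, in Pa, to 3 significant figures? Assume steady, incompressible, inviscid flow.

P₂ ≈ 339000 Pa

The volume flow rate is constant, so v₂ = (A₁/A₂)v₁ = (201/111)·3.54 = 6.40 m/s.
The pipe is horizontal, so Bernoulli reduces to P₁ + ½ρv₁² = P₂ + ½ρv₂².
P₂ = P₁ − ½ρ(v₂² − v₁²) = 351000 − ½·812·(6.40² − 3.54²) = 351000 − 11500 = 339000 Pa.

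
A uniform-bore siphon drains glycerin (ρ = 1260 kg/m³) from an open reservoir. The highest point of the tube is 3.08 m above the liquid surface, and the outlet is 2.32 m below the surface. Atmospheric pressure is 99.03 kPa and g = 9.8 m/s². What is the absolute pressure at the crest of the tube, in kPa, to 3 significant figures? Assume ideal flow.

P_top ≈ 32.4 kPa

The outlet speed comes from Torricelli: v = √(2g·2.32) = 6.74 m/s.
Continuity keeps v the same throughout the tube; from surface to crest, P_atm + 0 = P_top + ½ρv² + ρg·h_top.
P_top = 99030 − ½·1260·6.74² − 1260·9.8·3.08 = 32400 Pa.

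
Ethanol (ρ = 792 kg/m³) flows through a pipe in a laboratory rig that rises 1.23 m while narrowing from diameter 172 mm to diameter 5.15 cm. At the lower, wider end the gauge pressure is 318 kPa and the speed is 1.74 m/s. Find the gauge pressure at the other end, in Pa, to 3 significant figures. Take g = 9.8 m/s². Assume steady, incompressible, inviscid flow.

Continuity gives A₁v₁ = A₂v₂, so v₂ = (232 cm²)/(20.8 cm²) × 1.74 m/s = 19.4 m/s.
Energy conservation along the streamline gives P₂ = P₁ − ½ρ(v₂² − v₁²) − ρg(h₂ − h₁).
P₂ = 318000 + ½·792·(1.74² − 19.4²) − 792·9.8·(+1.23) = 318000 + (-148000) − (9550) = 160000 Pa.

P₂ ≈ 160000 Pa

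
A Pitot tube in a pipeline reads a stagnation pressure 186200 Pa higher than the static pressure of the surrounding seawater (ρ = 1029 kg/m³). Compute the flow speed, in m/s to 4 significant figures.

19.02 m/s

At the stagnation point the flow is brought to rest, so Bernoulli gives P_stag − P_static = ½ρv².
v = √(2ΔP/ρ) = √(2·186200/1029) = 19.02 m/s.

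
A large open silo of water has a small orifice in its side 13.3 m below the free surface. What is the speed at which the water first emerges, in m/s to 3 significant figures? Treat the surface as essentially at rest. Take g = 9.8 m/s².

The surface is effectively still and both ends are open, so ½v² = gh and v = √(2·9.8·13.3) = 16.1 m/s.

v ≈ 16.1 m/s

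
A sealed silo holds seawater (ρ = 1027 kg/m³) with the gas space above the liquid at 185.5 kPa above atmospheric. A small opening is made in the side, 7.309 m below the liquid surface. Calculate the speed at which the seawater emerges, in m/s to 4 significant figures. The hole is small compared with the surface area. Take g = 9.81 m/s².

v ≈ 22.46 m/s

Take point 1 at the surface (v₁ ≈ 0) and point 2 at the hole (at atmospheric pressure). Bernoulli: P₁ + ρg h = P_atm + ½ρv₂².
With P₁ − P_atm = 185500 Pa, v₂ = √(2gh + 2ΔP/ρ) = √(2·9.81·7.309 + 2·185500/1027) = 22.46 m/s.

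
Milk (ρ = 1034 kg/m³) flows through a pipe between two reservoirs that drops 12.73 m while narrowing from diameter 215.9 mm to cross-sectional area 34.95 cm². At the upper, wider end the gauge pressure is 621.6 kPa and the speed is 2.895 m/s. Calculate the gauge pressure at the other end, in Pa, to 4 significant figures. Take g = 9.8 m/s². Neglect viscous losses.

Continuity gives A₁v₁ = A₂v₂, so v₂ = (366.1 cm²)/(34.95 cm²) × 2.895 m/s = 30.32 m/s.
Applying Bernoulli between the two ends and solving for P₂: P₂ = P₁ + ½ρ(v₁² − v₂²) − ρgΔh.
P₂ = 621600 + ½·1034·(2.895² − 30.32²) − 1034·9.8·(−12.73) = 621600 + (-471100) − (-129000) = 279500 Pa.

P₂ = 279500 Pa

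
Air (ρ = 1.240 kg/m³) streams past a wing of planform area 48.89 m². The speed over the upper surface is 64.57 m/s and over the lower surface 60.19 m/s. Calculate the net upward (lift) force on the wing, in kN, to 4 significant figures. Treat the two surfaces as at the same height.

From P + ½ρv² = const at equal height, P_low − P_up = ½ρ(v_up² − v_low²).
ΔP = ½·1.240·(64.57² − 60.19²) = 338.8 Pa.
Lift = ΔP · A = 338.8 × 48.89 = 16560 N.

F ≈ 16.56 kN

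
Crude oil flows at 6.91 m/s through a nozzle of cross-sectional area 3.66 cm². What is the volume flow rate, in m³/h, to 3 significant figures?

Q = A·v = 0.000366 m² × 6.91 m/s = 0.00253 m³/s.
Converting: 0.00253 m³/s × 3600 = 9.10 m³/h.

Q ≈ 9.10 m³/h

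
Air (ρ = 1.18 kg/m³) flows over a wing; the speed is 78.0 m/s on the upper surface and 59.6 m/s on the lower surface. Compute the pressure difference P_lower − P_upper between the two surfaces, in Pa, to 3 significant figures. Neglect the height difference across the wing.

ΔP ≈ 1490 Pa

With negligible Δh, P + ½ρv² is constant, so P_low − P_up = ½ρ(v_up² − v_low²).
ΔP = ½·1.18·(78.0² − 59.6²) = 1490 Pa.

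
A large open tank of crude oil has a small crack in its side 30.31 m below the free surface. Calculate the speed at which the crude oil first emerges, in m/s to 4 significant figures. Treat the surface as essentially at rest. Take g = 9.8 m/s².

With the surface at rest and both surface and jet at atmospheric pressure, Bernoulli gives ρg h = ½ρv², so v = √(2gh) = √(2·9.8·30.31) = 24.37 m/s.

v = 24.37 m/s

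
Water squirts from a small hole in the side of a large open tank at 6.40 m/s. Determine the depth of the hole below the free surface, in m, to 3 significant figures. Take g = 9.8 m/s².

h ≈ 2.09 m

Inverting v = √(2gh) gives h = v² / 2g.
h = 6.40²/(2·9.8) = 41.0/19.60 = 2.09 m.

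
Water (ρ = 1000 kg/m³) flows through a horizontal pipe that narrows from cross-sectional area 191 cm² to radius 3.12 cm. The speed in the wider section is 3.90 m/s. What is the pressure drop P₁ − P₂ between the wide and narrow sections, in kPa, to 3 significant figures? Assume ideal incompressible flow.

ΔP = 289 kPa

The volume flow rate is constant, so v₂ = (A₁/A₂)v₁ = (191/30.6)·3.90 = 24.4 m/s.
Bernoulli (h₁ = h₂): P₁ − P₂ = ½ρ(v₂² − v₁²).
P₁ − P₂ = ½·1000·(24.4² − 3.90²) = ½·1000·578 = 289000 Pa.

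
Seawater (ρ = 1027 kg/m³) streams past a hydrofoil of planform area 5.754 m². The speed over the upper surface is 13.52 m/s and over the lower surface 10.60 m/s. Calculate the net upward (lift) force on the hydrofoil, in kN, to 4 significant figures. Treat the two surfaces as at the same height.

F ≈ 208.1 kN

The faster flow above has the lower pressure; Bernoulli (same height) gives ΔP = ½ρ(v_up² − v_low²).
ΔP = ½·1027·(13.52² − 10.60²) = 36170 Pa.
Lift = ΔP · A = 36170 × 5.754 = 208100 N.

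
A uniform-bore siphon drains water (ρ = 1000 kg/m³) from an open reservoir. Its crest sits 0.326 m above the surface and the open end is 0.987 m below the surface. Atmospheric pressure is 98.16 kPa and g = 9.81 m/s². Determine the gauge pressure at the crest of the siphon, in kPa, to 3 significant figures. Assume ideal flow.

-12.9 kPa

From the surface to the outlet (both open to atmosphere, surface at rest): v = √(2g·h_out) = √(2·9.81·0.987) = 4.40 m/s.
The bore is uniform, so the speed at the crest is the same v. Bernoulli surface→crest: P_atm = P_top + ½ρv² + ρg·h_top.
P_top = 98160 − ½·1000·4.40² − 1000·9.81·0.326 = 85300 Pa. So P_gauge = P_top − P_atm = -12900 Pa.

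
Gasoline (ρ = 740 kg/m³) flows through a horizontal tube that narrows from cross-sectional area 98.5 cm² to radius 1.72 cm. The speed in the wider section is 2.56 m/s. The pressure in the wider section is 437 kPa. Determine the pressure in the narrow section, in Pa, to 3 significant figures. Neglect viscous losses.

167000 Pa

By continuity, v₂ = v₁·A₁/A₂ = 2.56·(98.5/9.29) = 27.1 m/s.
Along the horizontal streamline, P + ½ρv² is constant.
P₂ = P₁ − ½ρ(v₂² − v₁²) = 437000 − ½·740·(27.1² − 2.56²) = 437000 − 270000 = 167000 Pa.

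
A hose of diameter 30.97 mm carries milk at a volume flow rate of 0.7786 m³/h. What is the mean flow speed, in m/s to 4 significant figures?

0.2871 m/s

Q = 0.7786 m³/h = 0.0002163 m³/s.
v = Q/A = 0.0002163 / 0.0007533 = 0.2871 m/s.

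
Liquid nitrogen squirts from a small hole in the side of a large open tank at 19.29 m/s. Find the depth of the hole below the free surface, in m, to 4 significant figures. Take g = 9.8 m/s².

h ≈ 18.98 m

Inverting v = √(2gh) gives h = v² / 2g.
h = 19.29²/(2·9.8) = 372.1/19.60 = 18.98 m.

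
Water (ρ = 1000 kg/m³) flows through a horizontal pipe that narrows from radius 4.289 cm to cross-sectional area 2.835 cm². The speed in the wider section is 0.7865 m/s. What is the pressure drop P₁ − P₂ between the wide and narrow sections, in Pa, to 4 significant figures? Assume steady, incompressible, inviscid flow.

ΔP ≈ 128200 Pa

By continuity, v₂ = v₁·A₁/A₂ = 0.7865·(57.79/2.835) = 16.03 m/s.
Along the horizontal streamline, P + ½ρv² is constant.
P₁ − P₂ = ½·1000·(16.03² − 0.7865²) = ½·1000·256.4 = 128200 Pa.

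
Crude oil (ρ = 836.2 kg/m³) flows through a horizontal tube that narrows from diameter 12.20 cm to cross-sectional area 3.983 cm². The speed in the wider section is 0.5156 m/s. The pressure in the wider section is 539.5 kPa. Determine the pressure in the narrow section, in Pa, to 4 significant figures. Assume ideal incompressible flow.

P₂ ≈ 443900 Pa

Continuity gives A₁v₁ = A₂v₂, so v₂ = (116.9 cm²)/(3.983 cm²) × 0.5156 m/s = 15.13 m/s.
With no height change, Bernoulli's equation is P₁ + ½ρv₁² = P₂ + ½ρv₂².
P₂ = P₁ − ½ρ(v₂² − v₁²) = 539500 − ½·836.2·(15.13² − 0.5156²) = 539500 − 95630 = 443900 Pa.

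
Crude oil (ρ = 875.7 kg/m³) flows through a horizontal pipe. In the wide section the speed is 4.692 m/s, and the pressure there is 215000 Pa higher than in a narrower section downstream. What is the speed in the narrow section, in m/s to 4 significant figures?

v₂ ≈ 22.65 m/s

Along the level pipe P + ½ρv² is conserved, hence v₂² = v₁² + 2(P₁ − P₂)/ρ.
v₂ = √(4.692² + 2·215000/875.7) = √(22.01 + 491.0) = 22.65 m/s.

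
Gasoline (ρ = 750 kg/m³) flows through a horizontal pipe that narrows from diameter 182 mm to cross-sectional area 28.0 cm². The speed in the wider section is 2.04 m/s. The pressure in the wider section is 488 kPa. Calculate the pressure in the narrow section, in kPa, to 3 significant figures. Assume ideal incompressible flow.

P₂ ≈ 355 kPa

Continuity gives A₁v₁ = A₂v₂, so v₂ = (260 cm²)/(28.0 cm²) × 2.04 m/s = 19.0 m/s.
Bernoulli (h₁ = h₂): P₁ − P₂ = ½ρ(v₂² − v₁²).
P₂ = P₁ − ½ρ(v₂² − v₁²) = 488000 − ½·750·(19.0² − 2.04²) = 488000 − 133000 = 355000 Pa.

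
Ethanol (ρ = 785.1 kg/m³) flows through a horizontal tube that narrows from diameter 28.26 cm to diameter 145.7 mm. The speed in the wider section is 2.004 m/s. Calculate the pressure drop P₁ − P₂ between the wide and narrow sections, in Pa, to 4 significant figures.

ΔP = 20740 Pa

By continuity, v₂ = v₁·A₁/A₂ = 2.004·(627.2/166.7) = 7.539 m/s.
With no height change, Bernoulli's equation is P₁ + ½ρv₁² = P₂ + ½ρv₂².
P₁ − P₂ = ½·785.1·(7.539² − 2.004²) = ½·785.1·52.82 = 20740 Pa.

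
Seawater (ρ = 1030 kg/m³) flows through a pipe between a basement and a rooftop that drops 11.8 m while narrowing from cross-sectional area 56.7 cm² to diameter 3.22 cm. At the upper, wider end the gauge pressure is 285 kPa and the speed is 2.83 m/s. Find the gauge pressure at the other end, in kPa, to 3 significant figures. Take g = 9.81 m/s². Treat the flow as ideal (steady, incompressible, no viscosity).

Continuity gives A₁v₁ = A₂v₂, so v₂ = (56.7 cm²)/(8.14 cm²) × 2.83 m/s = 19.7 m/s.
Bernoulli: P₁ + ½ρv₁² + ρg h₁ = P₂ + ½ρv₂² + ρg h₂, so P₂ = P₁ + ½ρ(v₁² − v₂²) − ρg(h₂ − h₁).
P₂ = 285000 + ½·1030·(2.83² − 19.7²) − 1030·9.81·(−11.8) = 285000 + (-196000) − (-119000) = 208000 Pa.

P₂ ≈ 208 kPa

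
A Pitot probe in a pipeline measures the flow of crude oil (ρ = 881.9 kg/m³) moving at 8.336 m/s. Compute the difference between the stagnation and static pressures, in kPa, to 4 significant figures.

The dynamic pressure equals the rise in static pressure at the stagnation point: ΔP = ½ρv².
ΔP = ½·881.9·8.336² = 30640 Pa.

ΔP ≈ 30.64 kPa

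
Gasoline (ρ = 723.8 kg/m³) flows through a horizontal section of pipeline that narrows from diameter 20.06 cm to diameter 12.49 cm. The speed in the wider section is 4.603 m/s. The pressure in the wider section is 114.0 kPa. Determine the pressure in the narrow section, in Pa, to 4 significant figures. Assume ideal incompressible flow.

The volume flow rate is constant, so v₂ = (A₁/A₂)v₁ = (316.0/122.5)·4.603 = 11.87 m/s.
Bernoulli (h₁ = h₂): P₁ − P₂ = ½ρ(v₂² − v₁²).
P₂ = P₁ − ½ρ(v₂² − v₁²) = 114000 − ½·723.8·(11.87² − 4.603²) = 114000 − 43350 = 70650 Pa.

P₂ ≈ 70650 Pa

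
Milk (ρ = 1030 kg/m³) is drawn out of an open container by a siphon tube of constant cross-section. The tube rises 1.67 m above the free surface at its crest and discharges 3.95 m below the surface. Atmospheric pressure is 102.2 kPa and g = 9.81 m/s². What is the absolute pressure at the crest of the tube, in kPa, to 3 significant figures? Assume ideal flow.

From the surface to the outlet (both open to atmosphere, surface at rest): v = √(2g·h_out) = √(2·9.81·3.95) = 8.80 m/s.
Continuity keeps v the same throughout the tube; from surface to crest, P_atm + 0 = P_top + ½ρv² + ρg·h_top.
P_top = 102200 − ½·1030·8.80² − 1030·9.81·1.67 = 45400 Pa.

P_top = 45.4 kPa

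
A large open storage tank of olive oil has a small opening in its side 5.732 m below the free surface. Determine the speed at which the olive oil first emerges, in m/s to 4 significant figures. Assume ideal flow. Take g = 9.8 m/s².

v = 10.60 m/s

With the surface at rest and both surface and jet at atmospheric pressure, Bernoulli gives ρg h = ½ρv², so v = √(2gh) = √(2·9.8·5.732) = 10.60 m/s.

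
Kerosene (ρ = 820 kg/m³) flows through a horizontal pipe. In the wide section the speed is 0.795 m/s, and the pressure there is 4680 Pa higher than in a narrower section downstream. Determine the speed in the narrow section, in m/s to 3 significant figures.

Along the level pipe P + ½ρv² is conserved, hence v₂² = v₁² + 2(P₁ − P₂)/ρ.
v₂ = √(0.795² + 2·4680/820) = √(0.632 + 11.4) = 3.47 m/s.

3.47 m/s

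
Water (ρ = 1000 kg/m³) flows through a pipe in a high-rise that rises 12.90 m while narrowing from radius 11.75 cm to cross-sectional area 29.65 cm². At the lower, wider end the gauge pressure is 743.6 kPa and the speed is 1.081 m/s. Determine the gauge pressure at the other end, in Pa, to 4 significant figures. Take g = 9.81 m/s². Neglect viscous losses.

P₂ ≈ 492600 Pa

Mass conservation (A₁v₁ = A₂v₂) gives v₂ = 1.081 × 433.7/29.65 = 15.81 m/s.
Energy conservation along the streamline gives P₂ = P₁ − ½ρ(v₂² − v₁²) − ρg(h₂ − h₁).
P₂ = 743600 + ½·1000·(1.081² − 15.81²) − 1000·9.81·(+12.90) = 743600 + (-124400) − (126500) = 492600 Pa.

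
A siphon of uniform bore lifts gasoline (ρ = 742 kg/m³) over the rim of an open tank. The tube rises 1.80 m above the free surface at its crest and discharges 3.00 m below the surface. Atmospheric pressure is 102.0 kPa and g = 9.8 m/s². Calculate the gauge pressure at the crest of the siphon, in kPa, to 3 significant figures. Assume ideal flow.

-34.9 kPa

From the surface to the outlet (both open to atmosphere, surface at rest): v = √(2g·h_out) = √(2·9.8·3.00) = 7.67 m/s.
Continuity keeps v the same throughout the tube; from surface to crest, P_atm + 0 = P_top + ½ρv² + ρg·h_top.
P_top = 102000 − ½·742·7.67² − 742·9.8·1.80 = 67100 Pa. So P_gauge = P_top − P_atm = -34900 Pa.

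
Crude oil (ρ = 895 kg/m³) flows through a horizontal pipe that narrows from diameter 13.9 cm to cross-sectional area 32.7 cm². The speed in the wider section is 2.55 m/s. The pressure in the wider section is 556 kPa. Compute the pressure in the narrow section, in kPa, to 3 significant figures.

By continuity, v₂ = v₁·A₁/A₂ = 2.55·(152/32.7) = 11.8 m/s.
Along the horizontal streamline, P + ½ρv² is constant.
P₂ = P₁ − ½ρ(v₂² − v₁²) = 556000 − ½·895·(11.8² − 2.55²) = 556000 − 59800 = 496000 Pa.

P₂ = 496 kPa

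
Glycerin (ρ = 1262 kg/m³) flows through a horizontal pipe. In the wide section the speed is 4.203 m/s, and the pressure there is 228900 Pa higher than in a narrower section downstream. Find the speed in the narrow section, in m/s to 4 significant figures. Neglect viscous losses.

Along the level pipe P + ½ρv² is conserved, hence v₂² = v₁² + 2(P₁ − P₂)/ρ.
v₂ = √(4.203² + 2·228900/1262) = √(17.67 + 362.8) = 19.50 m/s.

v₂ = 19.50 m/s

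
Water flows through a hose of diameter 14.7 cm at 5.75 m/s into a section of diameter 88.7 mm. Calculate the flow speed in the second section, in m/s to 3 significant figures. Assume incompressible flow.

v₂ ≈ 15.8 m/s

Continuity gives A₁v₁ = A₂v₂, so v₂ = (170 cm²)/(61.8 cm²) × 5.75 m/s = 15.8 m/s.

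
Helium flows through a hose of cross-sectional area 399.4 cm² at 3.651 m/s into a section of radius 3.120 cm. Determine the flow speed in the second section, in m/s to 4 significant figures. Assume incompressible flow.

The volume flow rate is constant, so v₂ = (A₁/A₂)v₁ = (399.4/30.58)·3.651 = 47.68 m/s.

v₂ ≈ 47.68 m/s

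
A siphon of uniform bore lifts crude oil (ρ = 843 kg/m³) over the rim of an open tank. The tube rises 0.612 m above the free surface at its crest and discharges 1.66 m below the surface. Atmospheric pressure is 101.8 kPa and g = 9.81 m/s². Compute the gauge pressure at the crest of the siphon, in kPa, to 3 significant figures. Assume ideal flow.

P_gauge ≈ -18.8 kPa

Bernoulli surface→outlet gives ½v² = g·h_out, so v = √(2·9.81·1.66) = 5.71 m/s.
Continuity keeps v the same throughout the tube; from surface to crest, P_atm + 0 = P_top + ½ρv² + ρg·h_top.
P_top = 101800 − ½·843·5.71² − 843·9.81·0.612 = 83000 Pa. So P_gauge = P_top − P_atm = -18800 Pa.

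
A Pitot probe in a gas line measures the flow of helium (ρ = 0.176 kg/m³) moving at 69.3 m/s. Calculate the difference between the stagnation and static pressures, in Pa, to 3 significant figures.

The dynamic pressure equals the rise in static pressure at the stagnation point: ΔP = ½ρv².
ΔP = ½·0.176·69.3² = 423 Pa.

ΔP ≈ 423 Pa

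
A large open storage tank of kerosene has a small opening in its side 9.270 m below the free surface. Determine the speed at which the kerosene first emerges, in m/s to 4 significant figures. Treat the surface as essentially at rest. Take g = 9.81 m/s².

The surface is effectively still and both ends are open, so ½v² = gh and v = √(2·9.81·9.270) = 13.49 m/s.

v = 13.49 m/s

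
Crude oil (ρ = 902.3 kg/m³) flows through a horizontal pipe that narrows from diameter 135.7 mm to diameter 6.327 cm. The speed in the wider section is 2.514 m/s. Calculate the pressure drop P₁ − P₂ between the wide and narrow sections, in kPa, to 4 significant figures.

Mass conservation (A₁v₁ = A₂v₂) gives v₂ = 2.514 × 144.6/31.44 = 11.56 m/s.
The pipe is horizontal, so Bernoulli reduces to P₁ + ½ρv₁² = P₂ + ½ρv₂².
P₁ − P₂ = ½·902.3·(11.56² − 2.514²) = ½·902.3·127.4 = 57490 Pa.

57.49 kPa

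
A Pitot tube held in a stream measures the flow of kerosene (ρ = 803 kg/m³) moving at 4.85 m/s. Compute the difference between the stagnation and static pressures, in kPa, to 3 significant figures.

The dynamic pressure equals the rise in static pressure at the stagnation point: ΔP = ½ρv².
ΔP = ½·803·4.85² = 9440 Pa.

9.44 kPa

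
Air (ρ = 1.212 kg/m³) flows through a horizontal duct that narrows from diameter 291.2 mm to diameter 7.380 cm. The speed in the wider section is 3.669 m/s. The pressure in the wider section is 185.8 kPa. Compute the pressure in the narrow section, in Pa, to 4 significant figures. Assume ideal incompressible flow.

Continuity gives A₁v₁ = A₂v₂, so v₂ = (666.0 cm²)/(42.78 cm²) × 3.669 m/s = 57.12 m/s.
The pipe is horizontal, so Bernoulli reduces to P₁ + ½ρv₁² = P₂ + ½ρv₂².
P₂ = P₁ − ½ρ(v₂² − v₁²) = 185800 − ½·1.212·(57.12² − 3.669²) = 185800 − 1969 = 183800 Pa.

183800 Pa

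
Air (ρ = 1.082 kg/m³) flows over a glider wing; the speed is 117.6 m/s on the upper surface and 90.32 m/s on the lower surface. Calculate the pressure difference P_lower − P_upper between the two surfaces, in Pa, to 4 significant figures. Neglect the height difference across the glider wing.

3069 Pa

The pressure is lower where the speed is higher: ΔP = ½ρ(v_up² − v_low²).
ΔP = ½·1.082·(117.6² − 90.32²) = 3069 Pa.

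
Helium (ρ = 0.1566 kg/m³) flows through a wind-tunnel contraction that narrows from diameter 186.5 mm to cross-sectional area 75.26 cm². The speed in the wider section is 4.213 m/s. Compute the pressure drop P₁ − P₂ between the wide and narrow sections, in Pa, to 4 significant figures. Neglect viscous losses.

ΔP = 16.92 Pa

Mass conservation (A₁v₁ = A₂v₂) gives v₂ = 4.213 × 273.2/75.26 = 15.29 m/s.
Along the horizontal streamline, P + ½ρv² is constant.
P₁ − P₂ = ½·0.1566·(15.29² − 4.213²) = ½·0.1566·216.1 = 16.92 Pa.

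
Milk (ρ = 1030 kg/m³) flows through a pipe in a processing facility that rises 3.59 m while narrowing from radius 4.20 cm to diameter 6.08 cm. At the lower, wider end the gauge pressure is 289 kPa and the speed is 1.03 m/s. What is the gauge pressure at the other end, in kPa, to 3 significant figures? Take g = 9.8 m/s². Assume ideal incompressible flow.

251 kPa

Mass conservation (A₁v₁ = A₂v₂) gives v₂ = 1.03 × 55.4/29.0 = 1.97 m/s.
Bernoulli: P₁ + ½ρv₁² + ρg h₁ = P₂ + ½ρv₂² + ρg h₂, so P₂ = P₁ + ½ρ(v₁² − v₂²) − ρg(h₂ − h₁).
P₂ = 289000 + ½·1030·(1.03² − 1.97²) − 1030·9.8·(+3.59) = 289000 + (-1440) − (36200) = 251000 Pa.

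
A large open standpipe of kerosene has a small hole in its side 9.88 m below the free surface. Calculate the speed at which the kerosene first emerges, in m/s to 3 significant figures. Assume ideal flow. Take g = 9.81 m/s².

v ≈ 13.9 m/s

Bernoulli from surface to hole (P equal, v_surface ≈ 0): v = √(2gh) = √(2×9.81×9.88) = 13.9 m/s.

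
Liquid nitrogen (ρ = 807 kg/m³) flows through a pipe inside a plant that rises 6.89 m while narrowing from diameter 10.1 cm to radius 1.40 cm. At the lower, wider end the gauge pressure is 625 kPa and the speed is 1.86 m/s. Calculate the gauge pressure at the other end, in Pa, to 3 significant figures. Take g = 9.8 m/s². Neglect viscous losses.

P₂ ≈ 336000 Pa

The volume flow rate is constant, so v₂ = (A₁/A₂)v₁ = (80.1/6.16)·1.86 = 24.2 m/s.
Applying Bernoulli between the two ends and solving for P₂: P₂ = P₁ + ½ρ(v₁² − v₂²) − ρgΔh.
P₂ = 625000 + ½·807·(1.86² − 24.2²) − 807·9.8·(+6.89) = 625000 + (-235000) − (54500) = 336000 Pa.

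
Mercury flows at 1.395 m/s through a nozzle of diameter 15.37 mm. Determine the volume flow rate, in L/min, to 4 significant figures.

Q = A·v = 0.0001855 m² × 1.395 m/s = 0.0002588 m³/s.
Converting: 0.0002588 m³/s × 60000 = 15.53 L/min.

Q ≈ 15.53 L/min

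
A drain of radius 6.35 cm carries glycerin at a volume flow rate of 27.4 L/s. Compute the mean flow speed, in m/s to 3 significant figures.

2.16 m/s

Q = 27.4 L/s = 0.0274 m³/s.
v = Q/A = 0.0274 / 0.0127 = 2.16 m/s.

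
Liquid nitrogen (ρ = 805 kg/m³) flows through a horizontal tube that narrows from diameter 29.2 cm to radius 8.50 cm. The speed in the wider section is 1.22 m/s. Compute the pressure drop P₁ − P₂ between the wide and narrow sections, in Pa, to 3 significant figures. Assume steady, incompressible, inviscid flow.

Mass conservation (A₁v₁ = A₂v₂) gives v₂ = 1.22 × 670/227 = 3.60 m/s.
With no height change, Bernoulli's equation is P₁ + ½ρv₁² = P₂ + ½ρv₂².
P₁ − P₂ = ½·805·(3.60² − 1.22²) = ½·805·11.5 = 4620 Pa.

ΔP ≈ 4620 Pa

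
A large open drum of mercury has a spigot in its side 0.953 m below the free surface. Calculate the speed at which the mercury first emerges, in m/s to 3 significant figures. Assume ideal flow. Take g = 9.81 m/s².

Torricelli's result v = √(2gh) gives v = √(2·9.81·0.953) = 4.32 m/s.

v ≈ 4.32 m/s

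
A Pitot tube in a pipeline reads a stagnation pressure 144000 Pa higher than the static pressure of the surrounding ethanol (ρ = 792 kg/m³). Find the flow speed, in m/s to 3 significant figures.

19.1 m/s

Bernoulli between the free stream and the stagnation point: ½ρv² = P_stag − P_static.
v = √(2ΔP/ρ) = √(2·144000/792) = 19.1 m/s.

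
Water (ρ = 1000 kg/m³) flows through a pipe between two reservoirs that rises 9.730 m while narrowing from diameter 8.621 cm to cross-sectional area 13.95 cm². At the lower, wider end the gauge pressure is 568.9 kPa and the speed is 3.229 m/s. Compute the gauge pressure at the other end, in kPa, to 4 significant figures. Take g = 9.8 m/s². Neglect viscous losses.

387.5 kPa

Mass conservation (A₁v₁ = A₂v₂) gives v₂ = 3.229 × 58.37/13.95 = 13.51 m/s.
Applying Bernoulli between the two ends and solving for P₂: P₂ = P₁ + ½ρ(v₁² − v₂²) − ρgΔh.
P₂ = 568900 + ½·1000·(3.229² − 13.51²) − 1000·9.8·(+9.730) = 568900 + (-86070) − (95350) = 387500 Pa.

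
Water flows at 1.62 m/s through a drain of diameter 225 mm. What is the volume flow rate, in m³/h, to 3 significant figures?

Q ≈ 232 m³/h

Q = A·v = 0.0398 m² × 1.62 m/s = 0.0644 m³/s.
Converting: 0.0644 m³/s × 3600 = 232 m³/h.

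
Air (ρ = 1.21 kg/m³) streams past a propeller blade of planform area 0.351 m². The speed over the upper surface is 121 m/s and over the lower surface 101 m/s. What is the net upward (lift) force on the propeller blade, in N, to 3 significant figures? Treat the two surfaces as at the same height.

F ≈ 943 N

From P + ½ρv² = const at equal height, P_low − P_up = ½ρ(v_up² − v_low²).
ΔP = ½·1.21·(121² − 101²) = 2690 Pa.
Lift = ΔP · A = 2690 × 0.351 = 943 N.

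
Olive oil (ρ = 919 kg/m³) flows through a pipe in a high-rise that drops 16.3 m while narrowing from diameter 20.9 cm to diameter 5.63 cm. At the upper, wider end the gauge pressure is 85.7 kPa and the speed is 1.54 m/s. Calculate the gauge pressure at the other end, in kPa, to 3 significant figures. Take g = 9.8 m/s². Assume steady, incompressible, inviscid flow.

P₂ ≈ 26.6 kPa

Mass conservation (A₁v₁ = A₂v₂) gives v₂ = 1.54 × 343/24.9 = 21.2 m/s.
Applying Bernoulli between the two ends and solving for P₂: P₂ = P₁ + ½ρ(v₁² − v₂²) − ρgΔh.
P₂ = 85700 + ½·919·(1.54² − 21.2²) − 919·9.8·(−16.3) = 85700 + (-206000) − (-147000) = 26600 Pa.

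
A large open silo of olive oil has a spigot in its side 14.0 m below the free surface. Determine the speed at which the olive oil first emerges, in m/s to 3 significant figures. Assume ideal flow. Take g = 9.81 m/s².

Bernoulli from surface to hole (P equal, v_surface ≈ 0): v = √(2gh) = √(2×9.81×14.0) = 16.6 m/s.

v ≈ 16.6 m/s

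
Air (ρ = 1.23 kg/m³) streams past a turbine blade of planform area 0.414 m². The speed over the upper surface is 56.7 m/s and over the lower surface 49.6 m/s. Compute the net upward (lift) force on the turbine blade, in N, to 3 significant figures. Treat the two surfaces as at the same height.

192 N

From P + ½ρv² = const at equal height, P_low − P_up = ½ρ(v_up² − v_low²).
ΔP = ½·1.23·(56.7² − 49.6²) = 464 Pa.
Lift = ΔP · A = 464 × 0.414 = 192 N.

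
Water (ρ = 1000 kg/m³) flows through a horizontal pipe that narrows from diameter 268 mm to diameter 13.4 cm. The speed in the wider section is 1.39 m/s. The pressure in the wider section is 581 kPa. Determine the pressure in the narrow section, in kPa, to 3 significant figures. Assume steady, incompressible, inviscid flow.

By continuity, v₂ = v₁·A₁/A₂ = 1.39·(564/141) = 5.56 m/s.
The pipe is horizontal, so Bernoulli reduces to P₁ + ½ρv₁² = P₂ + ½ρv₂².
P₂ = P₁ − ½ρ(v₂² − v₁²) = 581000 − ½·1000·(5.56² − 1.39²) = 581000 − 14500 = 567000 Pa.

P₂ ≈ 567 kPa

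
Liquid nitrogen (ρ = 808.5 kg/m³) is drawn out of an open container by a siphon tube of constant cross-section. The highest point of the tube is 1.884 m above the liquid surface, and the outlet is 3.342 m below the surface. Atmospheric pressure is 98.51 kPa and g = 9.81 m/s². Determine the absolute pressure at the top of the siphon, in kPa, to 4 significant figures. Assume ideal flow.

P_top ≈ 57.06 kPa

The outlet speed comes from Torricelli: v = √(2g·3.342) = 8.098 m/s.
The bore is uniform, so the speed at the crest is the same v. Bernoulli surface→crest: P_atm = P_top + ½ρv² + ρg·h_top.
P_top = 98510 − ½·808.5·8.098² − 808.5·9.81·1.884 = 57060 Pa.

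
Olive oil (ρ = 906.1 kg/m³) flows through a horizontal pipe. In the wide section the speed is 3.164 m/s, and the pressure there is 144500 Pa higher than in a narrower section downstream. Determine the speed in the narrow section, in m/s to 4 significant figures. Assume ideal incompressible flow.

Along the level pipe P + ½ρv² is conserved, hence v₂² = v₁² + 2(P₁ − P₂)/ρ.
v₂ = √(3.164² + 2·144500/906.1) = √(10.01 + 318.9) = 18.14 m/s.

v₂ = 18.14 m/s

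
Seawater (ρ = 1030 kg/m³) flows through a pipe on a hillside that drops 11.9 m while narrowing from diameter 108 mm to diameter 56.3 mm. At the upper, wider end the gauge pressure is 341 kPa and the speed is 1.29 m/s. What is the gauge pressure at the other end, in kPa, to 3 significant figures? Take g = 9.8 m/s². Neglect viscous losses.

450 kPa

Mass conservation (A₁v₁ = A₂v₂) gives v₂ = 1.29 × 91.6/24.9 = 4.75 m/s.
Applying Bernoulli between the two ends and solving for P₂: P₂ = P₁ + ½ρ(v₁² − v₂²) − ρgΔh.
P₂ = 341000 + ½·1030·(1.29² − 4.75²) − 1030·9.8·(−11.9) = 341000 + (-10700) − (-120000) = 450000 Pa.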